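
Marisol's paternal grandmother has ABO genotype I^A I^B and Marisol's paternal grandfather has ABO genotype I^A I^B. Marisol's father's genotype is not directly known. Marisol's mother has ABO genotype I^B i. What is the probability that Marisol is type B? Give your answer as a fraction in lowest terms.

Marisol's father's ABO genotype from I^A I^B × I^A I^B: 1/4 I^A I^A, 1/2 I^A I^B, 1/4 I^B I^B.
Crossing each possibility with the mother I^B i and summing P(type B): 1/4·0 + 1/2·1/2 + 1/4·1 = 1/2.

1/2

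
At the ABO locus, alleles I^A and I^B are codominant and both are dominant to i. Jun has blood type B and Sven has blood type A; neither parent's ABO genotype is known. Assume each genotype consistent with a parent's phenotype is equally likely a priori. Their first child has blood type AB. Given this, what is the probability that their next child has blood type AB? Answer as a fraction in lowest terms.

25/36

Possible genotypes: Jun ∈ {I^B I^B, I^B i}; Sven ∈ {I^A I^A, I^A i}.
Weight each parental genotype pair by prior × P(type-AB child):
  I^B I^B × I^A I^A: posterior weight 4/9; P(next child type AB) = 1.
  I^B I^B × I^A i: posterior weight 2/9; P(next child type AB) = 1/2.
  I^B i × I^A I^A: posterior weight 2/9; P(next child type AB) = 1/2.
  I^B i × I^A i: posterior weight 1/9; P(next child type AB) = 1/4.
Weighted sum = 25/36.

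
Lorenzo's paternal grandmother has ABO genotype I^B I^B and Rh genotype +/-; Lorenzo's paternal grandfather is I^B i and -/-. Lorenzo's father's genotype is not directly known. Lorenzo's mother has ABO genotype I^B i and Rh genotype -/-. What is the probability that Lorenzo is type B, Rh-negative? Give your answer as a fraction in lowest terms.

Lorenzo's father's ABO genotype from I^B I^B × I^B i: 1/2 I^B I^B, 1/2 I^B i.
Crossing each possibility with the mother I^B i and summing P(type B): 1/2·1 + 1/2·3/4 = 7/8.
Similarly for Rh via the father's Rh distribution: P(Rh-) = 3/4.
Independent loci: 7/8 × 3/4 = 21/32.

21/32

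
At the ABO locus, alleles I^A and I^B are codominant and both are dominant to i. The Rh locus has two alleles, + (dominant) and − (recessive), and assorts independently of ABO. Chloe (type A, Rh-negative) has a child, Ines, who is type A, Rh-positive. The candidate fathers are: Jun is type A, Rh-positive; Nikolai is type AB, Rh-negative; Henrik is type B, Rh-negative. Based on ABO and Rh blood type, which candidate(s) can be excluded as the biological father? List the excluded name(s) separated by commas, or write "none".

Nikolai, Henrik

A candidate is excluded only if no genotype consistent with his phenotype could produce a type A, Rh-positive child with a type A, Rh-negative mother.
Nikolai (type AB, Rh-): no genotype consistent with that phenotype can produce a type-A Rh+ child with a type-A mother.
Henrik (type B, Rh-): no genotype consistent with that phenotype can produce a type-A Rh+ child with a type-A mother.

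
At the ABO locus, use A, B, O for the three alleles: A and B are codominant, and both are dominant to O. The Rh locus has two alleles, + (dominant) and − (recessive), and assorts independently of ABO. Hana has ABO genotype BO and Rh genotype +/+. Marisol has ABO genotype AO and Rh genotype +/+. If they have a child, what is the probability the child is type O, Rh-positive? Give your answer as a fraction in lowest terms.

1/4

ABO cross BO × AO → offspring phenotypes: 1/4 O, 1/4 A, 1/4 B, 1/4 AB.
Rh cross +/+ × +/+ → 1 Rh+.
Independent loci: P(type O, Rh-positive) = 1/4 × 1 = 1/4.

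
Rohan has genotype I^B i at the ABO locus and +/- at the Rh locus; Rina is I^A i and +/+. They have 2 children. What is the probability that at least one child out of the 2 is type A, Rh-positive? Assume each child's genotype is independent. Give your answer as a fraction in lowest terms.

ABO cross I^B i × I^A i → 1/4 O, 1/4 A, 1/4 B, 1/4 AB.
Rh cross +/- × +/+ → 1 Rh+; so P(type A, Rh-positive) = 1/4 × 1 = 1/4 per child.
P(none) = (3/4)^2 = 9/16; P(at least one) = 1 − 9/16 = 7/16.

7/16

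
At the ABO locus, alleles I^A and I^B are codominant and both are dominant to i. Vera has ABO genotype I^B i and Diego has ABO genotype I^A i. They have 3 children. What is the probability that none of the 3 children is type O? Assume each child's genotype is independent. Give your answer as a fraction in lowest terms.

ABO cross I^B i × I^A i → 1/4 O, 1/4 A, 1/4 B, 1/4 AB.
So P(type O) = 1/4 per child.
P(not type O) = 3/4 for one child; (3/4)^3 = 27/64.

27/64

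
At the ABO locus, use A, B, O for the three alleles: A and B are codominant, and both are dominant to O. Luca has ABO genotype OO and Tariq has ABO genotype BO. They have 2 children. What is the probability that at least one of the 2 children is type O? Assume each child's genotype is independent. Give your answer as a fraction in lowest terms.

ABO cross OO × BO → 1/2 O, 1/2 B.
So P(type O) = 1/2 per child.
P(none) = (1/2)^2 = 1/4; P(at least one) = 1 − 1/4 = 3/4.

3/4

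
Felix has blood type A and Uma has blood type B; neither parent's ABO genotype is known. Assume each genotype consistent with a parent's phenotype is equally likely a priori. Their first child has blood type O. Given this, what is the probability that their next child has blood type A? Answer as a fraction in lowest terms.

1/4

Possible genotypes: Felix ∈ {I^A I^A, I^A i}; Uma ∈ {I^B I^B, I^B i}.
Weight each parental genotype pair by prior × P(type-O child):
  I^A i × I^B i: posterior weight 1; P(next child type A) = 1/4.
Weighted sum = 1/4.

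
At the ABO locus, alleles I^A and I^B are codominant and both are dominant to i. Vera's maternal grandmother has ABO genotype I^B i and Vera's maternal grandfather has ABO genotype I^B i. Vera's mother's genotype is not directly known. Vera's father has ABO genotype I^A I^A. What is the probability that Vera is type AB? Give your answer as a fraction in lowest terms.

Vera's mother's ABO genotype from I^B i × I^B i: 1/4 I^B I^B, 1/2 I^B i, 1/4 i i.
Crossing each possibility with the father I^A I^A and summing P(type AB): 1/4·1 + 1/2·1/2 + 1/4·0 = 1/2.

1/2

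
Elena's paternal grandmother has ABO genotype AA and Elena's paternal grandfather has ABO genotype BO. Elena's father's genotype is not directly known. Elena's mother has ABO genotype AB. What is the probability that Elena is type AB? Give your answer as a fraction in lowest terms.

Elena's father's ABO genotype from AA × BO: 1/2 AB, 1/2 AO.
Crossing each possibility with the mother AB and summing P(type AB): 1/2·1/2 + 1/2·1/4 = 3/8.

3/8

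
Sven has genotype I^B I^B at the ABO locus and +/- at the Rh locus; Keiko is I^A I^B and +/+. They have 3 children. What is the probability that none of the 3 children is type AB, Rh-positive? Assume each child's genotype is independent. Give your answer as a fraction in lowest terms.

1/8

ABO cross I^B I^B × I^A I^B → 1/2 B, 1/2 AB.
Rh cross +/- × +/+ → 1 Rh+; so P(type AB, Rh-positive) = 1/2 × 1 = 1/2 per child.
P(not type AB, Rh-positive) = 1/2 for one child; (1/2)^3 = 1/8.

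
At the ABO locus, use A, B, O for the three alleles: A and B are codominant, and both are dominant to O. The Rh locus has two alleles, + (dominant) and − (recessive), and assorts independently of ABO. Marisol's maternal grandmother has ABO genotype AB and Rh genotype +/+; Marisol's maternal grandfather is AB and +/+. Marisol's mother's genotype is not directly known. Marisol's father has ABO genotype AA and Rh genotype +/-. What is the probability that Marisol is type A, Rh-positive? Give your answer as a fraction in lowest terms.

Marisol's mother's ABO genotype from AB × AB: 1/4 AA, 1/2 AB, 1/4 BB.
Crossing each possibility with the father AA and summing P(type A): 1/4·1 + 1/2·1/2 + 1/4·0 = 1/2.
Similarly for Rh via the mother's Rh distribution: P(Rh+) = 1.
Independent loci: 1/2 × 1 = 1/2.

1/2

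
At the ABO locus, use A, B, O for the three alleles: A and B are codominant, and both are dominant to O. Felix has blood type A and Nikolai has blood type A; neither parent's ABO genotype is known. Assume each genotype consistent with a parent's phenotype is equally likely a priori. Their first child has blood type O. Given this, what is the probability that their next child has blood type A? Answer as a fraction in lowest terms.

Possible genotypes: Felix ∈ {AA, AO}; Nikolai ∈ {AA, AO}.
Weight each parental genotype pair by prior × P(type-O child):
  AO × AO: posterior weight 1; P(next child type A) = 3/4.
Weighted sum = 3/4.

3/4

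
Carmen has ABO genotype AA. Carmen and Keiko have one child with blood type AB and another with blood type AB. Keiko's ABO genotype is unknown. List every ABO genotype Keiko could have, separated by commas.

AB, BB, BO

For each candidate genotype of Keiko, check whether crossing it with AA can produce every observed child phenotype.
  AA → possible child types {A} ✗
  AB → possible child types {A, AB} ✓
  AO → possible child types {A} ✗
  BB → possible child types {AB} ✓
  BO → possible child types {A, AB} ✓
  OO → possible child types {A} ✗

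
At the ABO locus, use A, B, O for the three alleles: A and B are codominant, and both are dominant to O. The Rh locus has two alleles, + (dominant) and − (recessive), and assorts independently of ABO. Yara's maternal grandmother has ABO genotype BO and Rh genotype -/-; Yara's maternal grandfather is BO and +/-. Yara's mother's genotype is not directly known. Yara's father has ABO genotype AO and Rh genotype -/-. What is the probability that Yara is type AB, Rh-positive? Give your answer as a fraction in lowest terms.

Yara's mother's ABO genotype from BO × BO: 1/4 BB, 1/2 BO, 1/4 OO.
Crossing each possibility with the father AO and summing P(type AB): 1/4·1/2 + 1/2·1/4 + 1/4·0 = 1/4.
Similarly for Rh via the mother's Rh distribution: P(Rh+) = 1/4.
Independent loci: 1/4 × 1/4 = 1/16.

1/16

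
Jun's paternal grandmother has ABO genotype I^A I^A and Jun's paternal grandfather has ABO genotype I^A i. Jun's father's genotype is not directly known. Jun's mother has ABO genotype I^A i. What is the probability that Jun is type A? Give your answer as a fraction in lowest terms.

7/8

Jun's father's ABO genotype from I^A I^A × I^A i: 1/2 I^A I^A, 1/2 I^A i.
Crossing each possibility with the mother I^A i and summing P(type A): 1/2·1 + 1/2·3/4 = 7/8.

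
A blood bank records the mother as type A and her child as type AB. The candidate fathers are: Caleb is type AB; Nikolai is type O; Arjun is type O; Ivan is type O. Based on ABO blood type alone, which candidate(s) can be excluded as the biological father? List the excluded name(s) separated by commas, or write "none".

Nikolai, Arjun, Ivan

A candidate is excluded only if no genotype consistent with his phenotype could produce a type AB child with a type A mother.
Nikolai (type O): no genotype consistent with that phenotype can produce a type-AB child with a type-A mother.
Arjun (type O): no genotype consistent with that phenotype can produce a type-AB child with a type-A mother.
Ivan (type O): no genotype consistent with that phenotype can produce a type-AB child with a type-A mother.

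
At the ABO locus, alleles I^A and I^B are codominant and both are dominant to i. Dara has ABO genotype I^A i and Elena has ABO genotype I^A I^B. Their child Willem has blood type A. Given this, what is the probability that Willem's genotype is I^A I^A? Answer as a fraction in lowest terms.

Cross I^A i × I^A I^B → 1/4 I^A I^A, 1/4 I^A I^B, 1/4 I^A i, 1/4 I^B i.
Type-A genotypes among offspring: I^A I^A (1/4), I^A i (1/4); total 1/2.
P(I^A I^A | type A) = (1/4) / (1/2) = 1/2.

1/2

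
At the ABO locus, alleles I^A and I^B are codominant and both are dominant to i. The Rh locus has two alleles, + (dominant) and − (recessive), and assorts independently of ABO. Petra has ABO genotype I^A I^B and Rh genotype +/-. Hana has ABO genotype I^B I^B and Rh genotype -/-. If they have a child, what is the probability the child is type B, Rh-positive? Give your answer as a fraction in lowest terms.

1/4

ABO cross I^A I^B × I^B I^B → offspring phenotypes: 1/2 B, 1/2 AB.
Rh cross +/- × -/- → 1/2 Rh+, 1/2 Rh-.
Independent loci: P(type B, Rh-positive) = 1/2 × 1/2 = 1/4.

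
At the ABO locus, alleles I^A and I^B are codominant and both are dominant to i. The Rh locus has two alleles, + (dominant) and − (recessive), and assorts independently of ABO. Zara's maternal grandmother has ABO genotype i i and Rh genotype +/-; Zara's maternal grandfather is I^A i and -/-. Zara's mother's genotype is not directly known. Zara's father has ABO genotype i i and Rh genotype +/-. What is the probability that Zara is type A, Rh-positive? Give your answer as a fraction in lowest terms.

5/32

Zara's mother's ABO genotype from i i × I^A i: 1/2 I^A i, 1/2 i i.
Crossing each possibility with the father i i and summing P(type A): 1/2·1/2 + 1/2·0 = 1/4.
Similarly for Rh via the mother's Rh distribution: P(Rh+) = 5/8.
Independent loci: 1/4 × 5/8 = 5/32.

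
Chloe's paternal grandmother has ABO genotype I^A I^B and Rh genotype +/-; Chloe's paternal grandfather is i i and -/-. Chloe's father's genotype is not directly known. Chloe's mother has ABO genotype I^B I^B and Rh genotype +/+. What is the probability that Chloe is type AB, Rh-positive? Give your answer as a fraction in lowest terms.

Chloe's father's ABO genotype from I^A I^B × i i: 1/2 I^A i, 1/2 I^B i.
Crossing each possibility with the mother I^B I^B and summing P(type AB): 1/2·1/2 + 1/2·0 = 1/4.
Similarly for Rh via the father's Rh distribution: P(Rh+) = 1.
Independent loci: 1/4 × 1 = 1/4.

1/4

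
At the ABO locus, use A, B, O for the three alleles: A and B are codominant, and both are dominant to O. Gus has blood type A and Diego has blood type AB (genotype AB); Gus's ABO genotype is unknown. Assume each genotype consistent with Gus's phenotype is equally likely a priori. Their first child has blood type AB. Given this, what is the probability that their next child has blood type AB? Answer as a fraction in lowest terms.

Possible genotypes: Gus ∈ {AA, AO}; Diego ∈ {AB}.
Weight each parental genotype pair by prior × P(type-AB child):
  AA × AB: posterior weight 2/3; P(next child type AB) = 1/2.
  AO × AB: posterior weight 1/3; P(next child type AB) = 1/4.
Weighted sum = 5/12.

5/12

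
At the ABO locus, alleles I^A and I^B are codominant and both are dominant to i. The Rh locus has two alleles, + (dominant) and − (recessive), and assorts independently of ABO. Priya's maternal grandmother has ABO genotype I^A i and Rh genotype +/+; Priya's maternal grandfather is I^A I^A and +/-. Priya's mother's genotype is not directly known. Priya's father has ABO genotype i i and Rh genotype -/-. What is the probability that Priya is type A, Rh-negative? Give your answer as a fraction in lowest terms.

3/16

Priya's mother's ABO genotype from I^A i × I^A I^A: 1/2 I^A I^A, 1/2 I^A i.
Crossing each possibility with the father i i and summing P(type A): 1/2·1 + 1/2·1/2 = 3/4.
Similarly for Rh via the mother's Rh distribution: P(Rh-) = 1/4.
Independent loci: 3/4 × 1/4 = 3/16.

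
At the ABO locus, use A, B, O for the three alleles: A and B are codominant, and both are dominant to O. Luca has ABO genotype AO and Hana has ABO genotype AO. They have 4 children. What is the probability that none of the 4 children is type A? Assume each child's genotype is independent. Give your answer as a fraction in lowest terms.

1/256

ABO cross AO × AO → 1/4 O, 3/4 A.
So P(type A) = 3/4 per child.
P(not type A) = 1/4 for one child; (1/4)^4 = 1/256.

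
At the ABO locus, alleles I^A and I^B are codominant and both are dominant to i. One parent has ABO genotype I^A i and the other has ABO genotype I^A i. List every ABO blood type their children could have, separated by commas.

O, A

Gametes from I^A i × I^A i give offspring ABO genotypes I^A I^A, I^A i, i i, i.e. phenotypes O, A.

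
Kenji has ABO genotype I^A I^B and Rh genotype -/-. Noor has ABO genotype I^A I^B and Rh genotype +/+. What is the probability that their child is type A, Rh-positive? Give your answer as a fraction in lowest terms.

ABO cross I^A I^B × I^A I^B → offspring phenotypes: 1/4 A, 1/4 B, 1/2 AB.
Rh cross -/- × +/+ → 1 Rh+.
Independent loci: P(type A, Rh-positive) = 1/4 × 1 = 1/4.

1/4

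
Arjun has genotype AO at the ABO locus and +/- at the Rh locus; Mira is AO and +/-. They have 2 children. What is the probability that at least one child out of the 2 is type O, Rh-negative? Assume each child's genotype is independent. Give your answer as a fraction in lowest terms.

31/256

ABO cross AO × AO → 1/4 O, 3/4 A.
Rh cross +/- × +/- → 3/4 Rh+, 1/4 Rh-; so P(type O, Rh-negative) = 1/4 × 1/4 = 1/16 per child.
P(none) = (15/16)^2 = 225/256; P(at least one) = 1 − 225/256 = 31/256.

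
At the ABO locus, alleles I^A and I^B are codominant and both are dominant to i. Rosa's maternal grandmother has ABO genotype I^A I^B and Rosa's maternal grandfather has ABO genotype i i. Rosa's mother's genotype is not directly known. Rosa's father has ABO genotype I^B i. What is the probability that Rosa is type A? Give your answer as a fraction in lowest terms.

1/8

Rosa's mother's ABO genotype from I^A I^B × i i: 1/2 I^A i, 1/2 I^B i.
Crossing each possibility with the father I^B i and summing P(type A): 1/2·1/4 + 1/2·0 = 1/8.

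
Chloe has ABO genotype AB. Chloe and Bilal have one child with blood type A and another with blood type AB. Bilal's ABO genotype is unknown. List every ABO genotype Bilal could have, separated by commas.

AA, AB, AO, BO

For each candidate genotype of Bilal, check whether crossing it with AB can produce every observed child phenotype.
  AA → possible child types {A, AB} ✓
  AB → possible child types {A, B, AB} ✓
  AO → possible child types {A, B, AB} ✓
  BB → possible child types {B, AB} ✗
  BO → possible child types {A, B, AB} ✓
  OO → possible child types {A, B} ✗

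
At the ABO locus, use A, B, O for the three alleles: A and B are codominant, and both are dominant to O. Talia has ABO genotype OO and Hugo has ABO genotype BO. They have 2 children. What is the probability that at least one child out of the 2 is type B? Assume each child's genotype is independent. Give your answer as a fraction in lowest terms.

ABO cross OO × BO → 1/2 O, 1/2 B.
So P(type B) = 1/2 per child.
P(none) = (1/2)^2 = 1/4; P(at least one) = 1 − 1/4 = 3/4.

3/4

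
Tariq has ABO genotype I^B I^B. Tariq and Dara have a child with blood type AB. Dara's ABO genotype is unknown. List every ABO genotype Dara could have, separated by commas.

I^A I^A, I^A I^B, I^A i

For each candidate genotype of Dara, check whether crossing it with I^B I^B can produce every observed child phenotype.
  I^A I^A → possible child types {AB} ✓
  I^A I^B → possible child types {B, AB} ✓
  I^A i → possible child types {B, AB} ✓
  I^B I^B → possible child types {B} ✗
  I^B i → possible child types {B} ✗
  i i → possible child types {B} ✗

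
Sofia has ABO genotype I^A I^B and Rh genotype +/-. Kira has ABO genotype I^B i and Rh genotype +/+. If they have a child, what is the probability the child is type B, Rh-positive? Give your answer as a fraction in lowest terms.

ABO cross I^A I^B × I^B i → offspring phenotypes: 1/4 A, 1/2 B, 1/4 AB.
Rh cross +/- × +/+ → 1 Rh+.
Independent loci: P(type B, Rh-positive) = 1/2 × 1 = 1/2.

1/2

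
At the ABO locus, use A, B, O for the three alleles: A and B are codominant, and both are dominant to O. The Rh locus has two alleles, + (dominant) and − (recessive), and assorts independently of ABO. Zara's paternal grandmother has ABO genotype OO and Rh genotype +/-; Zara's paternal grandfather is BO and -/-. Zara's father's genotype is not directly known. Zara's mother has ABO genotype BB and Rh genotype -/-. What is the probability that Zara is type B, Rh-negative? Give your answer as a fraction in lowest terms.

Zara's father's ABO genotype from OO × BO: 1/2 BO, 1/2 OO.
Crossing each possibility with the mother BB and summing P(type B): 1/2·1 + 1/2·1 = 1.
Similarly for Rh via the father's Rh distribution: P(Rh-) = 3/4.
Independent loci: 1 × 3/4 = 3/4.

3/4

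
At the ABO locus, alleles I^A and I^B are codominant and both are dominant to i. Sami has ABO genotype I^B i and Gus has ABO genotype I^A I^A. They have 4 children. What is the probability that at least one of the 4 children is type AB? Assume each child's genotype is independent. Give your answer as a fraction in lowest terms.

15/16

ABO cross I^B i × I^A I^A → 1/2 A, 1/2 AB.
So P(type AB) = 1/2 per child.
P(none) = (1/2)^4 = 1/16; P(at least one) = 1 − 1/16 = 15/16.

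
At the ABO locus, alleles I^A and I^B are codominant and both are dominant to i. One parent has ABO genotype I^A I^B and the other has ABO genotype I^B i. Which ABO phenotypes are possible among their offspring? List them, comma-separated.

A, B, AB

Gametes from I^A I^B × I^B i give offspring ABO genotypes I^A I^B, I^A i, I^B I^B, I^B i, i.e. phenotypes A, B, AB.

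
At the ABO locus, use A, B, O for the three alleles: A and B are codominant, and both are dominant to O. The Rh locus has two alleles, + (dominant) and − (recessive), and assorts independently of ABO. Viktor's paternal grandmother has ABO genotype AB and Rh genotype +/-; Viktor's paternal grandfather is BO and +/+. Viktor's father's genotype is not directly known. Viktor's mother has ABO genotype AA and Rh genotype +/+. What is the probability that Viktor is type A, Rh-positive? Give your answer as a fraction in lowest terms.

1/2

Viktor's father's ABO genotype from AB × BO: 1/4 AB, 1/4 AO, 1/4 BB, 1/4 BO.
Crossing each possibility with the mother AA and summing P(type A): 1/4·1/2 + 1/4·1 + 1/4·0 + 1/4·1/2 = 1/2.
Similarly for Rh via the father's Rh distribution: P(Rh+) = 1.
Independent loci: 1/2 × 1 = 1/2.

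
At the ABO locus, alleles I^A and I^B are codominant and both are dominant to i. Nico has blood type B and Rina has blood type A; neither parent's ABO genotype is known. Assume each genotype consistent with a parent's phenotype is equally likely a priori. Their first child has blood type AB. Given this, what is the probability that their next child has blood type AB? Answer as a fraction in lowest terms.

25/36

Possible genotypes: Nico ∈ {I^B I^B, I^B i}; Rina ∈ {I^A I^A, I^A i}.
Weight each parental genotype pair by prior × P(type-AB child):
  I^B I^B × I^A I^A: posterior weight 4/9; P(next child type AB) = 1.
  I^B I^B × I^A i: posterior weight 2/9; P(next child type AB) = 1/2.
  I^B i × I^A I^A: posterior weight 2/9; P(next child type AB) = 1/2.
  I^B i × I^A i: posterior weight 1/9; P(next child type AB) = 1/4.
Weighted sum = 25/36.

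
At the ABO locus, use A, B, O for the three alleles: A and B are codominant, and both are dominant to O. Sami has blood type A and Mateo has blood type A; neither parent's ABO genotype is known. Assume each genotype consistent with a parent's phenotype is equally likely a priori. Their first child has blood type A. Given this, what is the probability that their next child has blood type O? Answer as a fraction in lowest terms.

1/20

Possible genotypes: Sami ∈ {AA, AO}; Mateo ∈ {AA, AO}.
Weight each parental genotype pair by prior × P(type-A child):
  AA × AA: posterior weight 4/15; P(next child type O) = 0.
  AA × AO: posterior weight 4/15; P(next child type O) = 0.
  AO × AA: posterior weight 4/15; P(next child type O) = 0.
  AO × AO: posterior weight 1/5; P(next child type O) = 1/4.
Weighted sum = 1/20.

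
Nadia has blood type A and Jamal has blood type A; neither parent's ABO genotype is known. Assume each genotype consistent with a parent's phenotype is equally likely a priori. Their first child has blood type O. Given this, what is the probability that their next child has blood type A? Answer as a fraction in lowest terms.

Possible genotypes: Nadia ∈ {AA, AO}; Jamal ∈ {AA, AO}.
Weight each parental genotype pair by prior × P(type-O child):
  AO × AO: posterior weight 1; P(next child type A) = 3/4.
Weighted sum = 3/4.

3/4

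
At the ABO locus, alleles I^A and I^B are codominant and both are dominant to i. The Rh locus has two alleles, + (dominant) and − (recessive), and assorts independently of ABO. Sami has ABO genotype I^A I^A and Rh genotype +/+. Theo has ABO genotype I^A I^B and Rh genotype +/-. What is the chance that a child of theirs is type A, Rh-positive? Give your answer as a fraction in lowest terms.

1/2

ABO cross I^A I^A × I^A I^B → offspring phenotypes: 1/2 A, 1/2 AB.
Rh cross +/+ × +/- → 1 Rh+.
Independent loci: P(type A, Rh-positive) = 1/2 × 1 = 1/2.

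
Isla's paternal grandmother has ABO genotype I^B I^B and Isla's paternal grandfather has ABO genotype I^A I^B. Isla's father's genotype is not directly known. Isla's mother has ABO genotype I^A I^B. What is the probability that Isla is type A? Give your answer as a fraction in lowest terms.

Isla's father's ABO genotype from I^B I^B × I^A I^B: 1/2 I^A I^B, 1/2 I^B I^B.
Crossing each possibility with the mother I^A I^B and summing P(type A): 1/2·1/4 + 1/2·0 = 1/8.

1/8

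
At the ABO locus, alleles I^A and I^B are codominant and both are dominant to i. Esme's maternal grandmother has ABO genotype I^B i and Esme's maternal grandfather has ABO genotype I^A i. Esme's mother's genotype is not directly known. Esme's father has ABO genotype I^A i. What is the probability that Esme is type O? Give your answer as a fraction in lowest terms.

Esme's mother's ABO genotype from I^B i × I^A i: 1/4 I^A I^B, 1/4 I^A i, 1/4 I^B i, 1/4 i i.
Crossing each possibility with the father I^A i and summing P(type O): 1/4·0 + 1/4·1/4 + 1/4·1/4 + 1/4·1/2 = 1/4.

1/4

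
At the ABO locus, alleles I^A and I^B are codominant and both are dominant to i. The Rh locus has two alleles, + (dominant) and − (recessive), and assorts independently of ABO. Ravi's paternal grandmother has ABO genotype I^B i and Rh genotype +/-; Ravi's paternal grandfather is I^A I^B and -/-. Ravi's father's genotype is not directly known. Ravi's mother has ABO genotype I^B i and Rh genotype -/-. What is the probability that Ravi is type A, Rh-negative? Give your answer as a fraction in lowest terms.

Ravi's father's ABO genotype from I^B i × I^A I^B: 1/4 I^A I^B, 1/4 I^A i, 1/4 I^B I^B, 1/4 I^B i.
Crossing each possibility with the mother I^B i and summing P(type A): 1/4·1/4 + 1/4·1/4 + 1/4·0 + 1/4·0 = 1/8.
Similarly for Rh via the father's Rh distribution: P(Rh-) = 3/4.
Independent loci: 1/8 × 3/4 = 3/32.

3/32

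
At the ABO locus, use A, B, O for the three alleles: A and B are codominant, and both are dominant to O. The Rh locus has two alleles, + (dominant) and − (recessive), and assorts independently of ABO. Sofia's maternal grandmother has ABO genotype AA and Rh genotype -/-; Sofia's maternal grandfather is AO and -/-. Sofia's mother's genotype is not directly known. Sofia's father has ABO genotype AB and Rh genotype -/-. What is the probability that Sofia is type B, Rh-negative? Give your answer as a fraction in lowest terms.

Sofia's mother's ABO genotype from AA × AO: 1/2 AA, 1/2 AO.
Crossing each possibility with the father AB and summing P(type B): 1/2·0 + 1/2·1/4 = 1/8.
Similarly for Rh via the mother's Rh distribution: P(Rh-) = 1.
Independent loci: 1/8 × 1 = 1/8.

1/8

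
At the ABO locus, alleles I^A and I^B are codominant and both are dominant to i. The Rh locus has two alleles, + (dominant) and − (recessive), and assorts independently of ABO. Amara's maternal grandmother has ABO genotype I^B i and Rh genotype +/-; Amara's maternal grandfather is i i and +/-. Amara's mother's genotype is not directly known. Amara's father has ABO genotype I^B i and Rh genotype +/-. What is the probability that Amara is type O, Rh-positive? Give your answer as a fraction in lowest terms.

Amara's mother's ABO genotype from I^B i × i i: 1/2 I^B i, 1/2 i i.
Crossing each possibility with the father I^B i and summing P(type O): 1/2·1/4 + 1/2·1/2 = 3/8.
Similarly for Rh via the mother's Rh distribution: P(Rh+) = 3/4.
Independent loci: 3/8 × 3/4 = 9/32.

9/32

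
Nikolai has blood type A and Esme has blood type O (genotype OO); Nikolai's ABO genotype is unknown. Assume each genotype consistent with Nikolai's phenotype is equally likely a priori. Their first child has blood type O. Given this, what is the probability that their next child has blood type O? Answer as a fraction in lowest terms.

1/2

Possible genotypes: Nikolai ∈ {AA, AO}; Esme ∈ {OO}.
Weight each parental genotype pair by prior × P(type-O child):
  AO × OO: posterior weight 1; P(next child type O) = 1/2.
Weighted sum = 1/2.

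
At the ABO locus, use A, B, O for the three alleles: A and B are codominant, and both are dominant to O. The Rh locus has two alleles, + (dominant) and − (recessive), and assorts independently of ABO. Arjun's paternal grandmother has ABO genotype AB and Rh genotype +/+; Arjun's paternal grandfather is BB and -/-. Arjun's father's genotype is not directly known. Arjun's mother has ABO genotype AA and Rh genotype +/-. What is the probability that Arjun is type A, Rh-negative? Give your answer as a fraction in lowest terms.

Arjun's father's ABO genotype from AB × BB: 1/2 AB, 1/2 BB.
Crossing each possibility with the mother AA and summing P(type A): 1/2·1/2 + 1/2·0 = 1/4.
Similarly for Rh via the father's Rh distribution: P(Rh-) = 1/4.
Independent loci: 1/4 × 1/4 = 1/16.

1/16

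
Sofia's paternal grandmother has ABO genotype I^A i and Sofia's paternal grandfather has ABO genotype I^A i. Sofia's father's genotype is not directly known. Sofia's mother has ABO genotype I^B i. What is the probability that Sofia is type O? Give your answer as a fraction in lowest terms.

1/4

Sofia's father's ABO genotype from I^A i × I^A i: 1/4 I^A I^A, 1/2 I^A i, 1/4 i i.
Crossing each possibility with the mother I^B i and summing P(type O): 1/4·0 + 1/2·1/4 + 1/4·1/2 = 1/4.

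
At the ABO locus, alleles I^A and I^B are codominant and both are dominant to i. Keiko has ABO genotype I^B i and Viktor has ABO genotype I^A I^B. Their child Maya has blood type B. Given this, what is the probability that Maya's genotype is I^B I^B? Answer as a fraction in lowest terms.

1/2

Cross I^B i × I^A I^B → 1/4 I^A I^B, 1/4 I^A i, 1/4 I^B I^B, 1/4 I^B i.
Type-B genotypes among offspring: I^B I^B (1/4), I^B i (1/4); total 1/2.
P(I^B I^B | type B) = (1/4) / (1/2) = 1/2.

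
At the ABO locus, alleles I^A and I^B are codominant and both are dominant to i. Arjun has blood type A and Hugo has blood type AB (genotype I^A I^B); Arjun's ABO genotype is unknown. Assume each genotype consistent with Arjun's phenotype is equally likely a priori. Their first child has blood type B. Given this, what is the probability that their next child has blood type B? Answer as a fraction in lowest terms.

Possible genotypes: Arjun ∈ {I^A I^A, I^A i}; Hugo ∈ {I^A I^B}.
Weight each parental genotype pair by prior × P(type-B child):
  I^A i × I^A I^B: posterior weight 1; P(next child type B) = 1/4.
Weighted sum = 1/4.

1/4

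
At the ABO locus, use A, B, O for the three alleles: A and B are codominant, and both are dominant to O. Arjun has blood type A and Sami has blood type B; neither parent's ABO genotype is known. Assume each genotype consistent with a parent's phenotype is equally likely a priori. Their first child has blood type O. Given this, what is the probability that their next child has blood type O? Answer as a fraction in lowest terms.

1/4

Possible genotypes: Arjun ∈ {AA, AO}; Sami ∈ {BB, BO}.
Weight each parental genotype pair by prior × P(type-O child):
  AO × BO: posterior weight 1; P(next child type O) = 1/4.
Weighted sum = 1/4.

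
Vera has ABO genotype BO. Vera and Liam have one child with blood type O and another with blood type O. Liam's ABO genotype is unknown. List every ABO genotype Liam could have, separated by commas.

For each candidate genotype of Liam, check whether crossing it with BO can produce every observed child phenotype.
  AA → possible child types {A, AB} ✗
  AB → possible child types {A, B, AB} ✗
  AO → possible child types {O, A, B, AB} ✓
  BB → possible child types {B} ✗
  BO → possible child types {O, B} ✓
  OO → possible child types {O, B} ✓

AO, BO, OO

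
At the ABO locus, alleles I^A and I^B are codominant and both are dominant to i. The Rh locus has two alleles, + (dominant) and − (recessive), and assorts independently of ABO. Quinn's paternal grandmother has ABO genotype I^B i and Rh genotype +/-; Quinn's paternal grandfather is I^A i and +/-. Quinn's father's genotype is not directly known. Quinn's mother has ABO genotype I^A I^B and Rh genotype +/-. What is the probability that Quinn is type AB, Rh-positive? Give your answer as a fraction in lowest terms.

3/16

Quinn's father's ABO genotype from I^B i × I^A i: 1/4 I^A I^B, 1/4 I^A i, 1/4 I^B i, 1/4 i i.
Crossing each possibility with the mother I^A I^B and summing P(type AB): 1/4·1/2 + 1/4·1/4 + 1/4·1/4 + 1/4·0 = 1/4.
Similarly for Rh via the father's Rh distribution: P(Rh+) = 3/4.
Independent loci: 1/4 × 3/4 = 3/16.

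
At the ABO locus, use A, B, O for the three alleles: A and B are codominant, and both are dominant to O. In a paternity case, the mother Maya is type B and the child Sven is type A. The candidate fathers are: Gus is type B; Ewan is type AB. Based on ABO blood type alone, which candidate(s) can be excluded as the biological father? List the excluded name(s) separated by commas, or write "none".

Gus

A candidate is excluded only if no genotype consistent with his phenotype could produce a type A child with a type B mother.
Gus (type B): no genotype consistent with that phenotype can produce a type-A child with a type-B mother.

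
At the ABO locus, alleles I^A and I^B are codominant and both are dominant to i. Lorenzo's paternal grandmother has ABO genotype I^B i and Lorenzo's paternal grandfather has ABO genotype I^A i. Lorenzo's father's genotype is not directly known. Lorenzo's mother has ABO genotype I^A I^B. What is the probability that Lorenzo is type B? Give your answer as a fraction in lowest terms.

Lorenzo's father's ABO genotype from I^B i × I^A i: 1/4 I^A I^B, 1/4 I^A i, 1/4 I^B i, 1/4 i i.
Crossing each possibility with the mother I^A I^B and summing P(type B): 1/4·1/4 + 1/4·1/4 + 1/4·1/2 + 1/4·1/2 = 3/8.

3/8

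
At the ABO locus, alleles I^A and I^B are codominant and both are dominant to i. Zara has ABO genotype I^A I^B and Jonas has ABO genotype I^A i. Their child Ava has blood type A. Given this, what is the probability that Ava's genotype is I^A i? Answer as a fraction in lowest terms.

1/2

Cross I^A I^B × I^A i → 1/4 I^A I^A, 1/4 I^A I^B, 1/4 I^A i, 1/4 I^B i.
Type-A genotypes among offspring: I^A I^A (1/4), I^A i (1/4); total 1/2.
P(I^A i | type A) = (1/4) / (1/2) = 1/2.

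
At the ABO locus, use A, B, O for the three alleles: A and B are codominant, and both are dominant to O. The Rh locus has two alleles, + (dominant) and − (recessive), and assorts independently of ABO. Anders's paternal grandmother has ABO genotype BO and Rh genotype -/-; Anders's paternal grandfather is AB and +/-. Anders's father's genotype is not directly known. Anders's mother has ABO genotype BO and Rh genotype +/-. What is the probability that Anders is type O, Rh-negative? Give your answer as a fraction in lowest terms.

Anders's father's ABO genotype from BO × AB: 1/4 AB, 1/4 AO, 1/4 BB, 1/4 BO.
Crossing each possibility with the mother BO and summing P(type O): 1/4·0 + 1/4·1/4 + 1/4·0 + 1/4·1/4 = 1/8.
Similarly for Rh via the father's Rh distribution: P(Rh-) = 3/8.
Independent loci: 1/8 × 3/8 = 3/64.

3/64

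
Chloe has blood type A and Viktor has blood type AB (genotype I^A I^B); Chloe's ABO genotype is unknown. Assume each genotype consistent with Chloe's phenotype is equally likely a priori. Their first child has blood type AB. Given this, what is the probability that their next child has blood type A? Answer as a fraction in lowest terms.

1/2

Possible genotypes: Chloe ∈ {I^A I^A, I^A i}; Viktor ∈ {I^A I^B}.
Weight each parental genotype pair by prior × P(type-AB child):
  I^A I^A × I^A I^B: posterior weight 2/3; P(next child type A) = 1/2.
  I^A i × I^A I^B: posterior weight 1/3; P(next child type A) = 1/2.
Weighted sum = 1/2.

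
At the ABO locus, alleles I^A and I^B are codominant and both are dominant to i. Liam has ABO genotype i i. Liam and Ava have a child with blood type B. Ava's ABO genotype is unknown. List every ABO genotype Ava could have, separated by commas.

For each candidate genotype of Ava, check whether crossing it with i i can produce every observed child phenotype.
  I^A I^A → possible child types {A} ✗
  I^A I^B → possible child types {A, B} ✓
  I^A i → possible child types {O, A} ✗
  I^B I^B → possible child types {B} ✓
  I^B i → possible child types {O, B} ✓
  i i → possible child types {O} ✗

I^A I^B, I^B I^B, I^B i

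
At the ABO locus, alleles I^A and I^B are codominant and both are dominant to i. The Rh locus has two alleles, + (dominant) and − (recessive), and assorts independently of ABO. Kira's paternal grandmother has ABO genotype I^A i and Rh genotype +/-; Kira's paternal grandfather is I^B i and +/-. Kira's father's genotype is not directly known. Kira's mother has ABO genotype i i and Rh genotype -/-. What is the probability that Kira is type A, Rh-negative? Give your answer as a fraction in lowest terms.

1/8

Kira's father's ABO genotype from I^A i × I^B i: 1/4 I^A I^B, 1/4 I^A i, 1/4 I^B i, 1/4 i i.
Crossing each possibility with the mother i i and summing P(type A): 1/4·1/2 + 1/4·1/2 + 1/4·0 + 1/4·0 = 1/4.
Similarly for Rh via the father's Rh distribution: P(Rh-) = 1/2.
Independent loci: 1/4 × 1/2 = 1/8.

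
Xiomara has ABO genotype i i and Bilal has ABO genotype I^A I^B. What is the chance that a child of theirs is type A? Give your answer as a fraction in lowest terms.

ABO cross i i × I^A I^B → offspring phenotypes: 1/2 A, 1/2 B.
So P(type A) = 1/2.

1/2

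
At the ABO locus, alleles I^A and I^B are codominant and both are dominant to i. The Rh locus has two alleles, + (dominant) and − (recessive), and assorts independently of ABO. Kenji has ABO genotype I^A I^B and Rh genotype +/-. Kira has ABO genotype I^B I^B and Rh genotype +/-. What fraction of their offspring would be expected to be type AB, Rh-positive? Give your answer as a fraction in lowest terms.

ABO cross I^A I^B × I^B I^B → offspring phenotypes: 1/2 B, 1/2 AB.
Rh cross +/- × +/- → 3/4 Rh+, 1/4 Rh-.
Independent loci: P(type AB, Rh-positive) = 1/2 × 3/4 = 3/8.

3/8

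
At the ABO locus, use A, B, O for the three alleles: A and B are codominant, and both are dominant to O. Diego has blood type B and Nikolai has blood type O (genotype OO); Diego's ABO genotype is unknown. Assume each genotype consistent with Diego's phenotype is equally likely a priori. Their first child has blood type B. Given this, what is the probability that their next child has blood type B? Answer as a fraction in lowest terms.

5/6

Possible genotypes: Diego ∈ {BB, BO}; Nikolai ∈ {OO}.
Weight each parental genotype pair by prior × P(type-B child):
  BB × OO: posterior weight 2/3; P(next child type B) = 1.
  BO × OO: posterior weight 1/3; P(next child type B) = 1/2.
Weighted sum = 5/6.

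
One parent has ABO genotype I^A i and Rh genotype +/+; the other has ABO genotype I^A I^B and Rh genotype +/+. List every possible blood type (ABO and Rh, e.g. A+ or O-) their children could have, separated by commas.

Gametes from I^A i × I^A I^B give offspring ABO genotypes I^A I^A, I^A I^B, I^A i, I^B i, i.e. phenotypes A, B, AB.
Rh cross +/+ × +/+ → phenotypes Rh+.
Combining independently: A+, B+, AB+.

A+, B+, AB+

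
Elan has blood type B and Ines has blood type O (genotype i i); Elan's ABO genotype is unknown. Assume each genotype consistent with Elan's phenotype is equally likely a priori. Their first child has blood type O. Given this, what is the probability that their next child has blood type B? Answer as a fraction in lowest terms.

Possible genotypes: Elan ∈ {I^B I^B, I^B i}; Ines ∈ {i i}.
Weight each parental genotype pair by prior × P(type-O child):
  I^B i × i i: posterior weight 1; P(next child type B) = 1/2.
Weighted sum = 1/2.

1/2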